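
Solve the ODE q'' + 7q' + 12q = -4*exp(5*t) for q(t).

q = -exp(5*t)/18 + C1*exp(-3*t) + C2*exp(-4*t)

Characteristic equation r² + 7r + 12 = 0 factors as (r + 3)(r + 4) = 0, so r = -3, -4.
Hence q_h = C1*exp(-3*t) + C2*exp(-4*t).
Try q_p = A*exp(5*t). Substituting into the equation and dividing by exp(5*t) gives A = -1/18, so q_p = -exp(5*t)/18.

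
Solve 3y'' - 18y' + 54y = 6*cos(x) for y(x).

y = -12*sin(x)/325 + 34*cos(x)/325 + C1*cos(3*x)*exp(3*x) + C2*exp(3*x)*sin(3*x)

Divide through by 3: y'' - 6y' + 18y = 2*cos(x).
Characteristic equation r² - 6r + 18 = 0 has discriminant (-6)² - 4·(18) = -36 < 0, so r = 3 ± 3i.
Hence y_h = C1*cos(3*x)*exp(3*x) + C2*exp(3*x)*sin(3*x).
Try y_p = A*cos(x) + B*sin(x). Substituting and equating the coefficients of cos(x) and sin(x) gives A = 34/325, B = -12/325, so y_p = -12*sin(x)/325 + 34*cos(x)/325.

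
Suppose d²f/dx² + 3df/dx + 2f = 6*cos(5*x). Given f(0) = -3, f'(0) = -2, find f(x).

f = -107*exp(-x)/13 - 69*cos(5*x)/377 + 45*sin(5*x)/377 + 157*exp(-2*x)/29

Characteristic equation r² + 3r + 2 = 0 factors as (r + 2)(r + 1) = 0, so r = -2, -1.
Hence f_h = C1*exp(-2*x) + C2*exp(-x).
Try f_p = A*cos(5*x) + B*sin(5*x). Substituting and equating the coefficients of cos(5x) and sin(5x) gives A = -69/377, B = 45/377, so f_p = -69*cos(5*x)/377 + 45*sin(5*x)/377.
General solution: f = -69*cos(5*x)/377 + 45*sin(5*x)/377 + C1*exp(-2*x) + C2*exp(-x).
Apply the initial conditions: f(0) = -69/377 + C1 + C2 = -3 and f'(0) = 225/377 - C2 - 2*C1 = -2. Solving gives C1 = 157/29, C2 = -107/13.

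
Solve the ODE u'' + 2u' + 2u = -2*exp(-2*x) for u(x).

Characteristic equation r² + 2r + 2 = 0 has discriminant (2)² - 4·(2) = -4 < 0, so r = -1 ± i.
Hence u_h = C1*cos(x)*exp(-x) + C2*exp(-x)*sin(x).
Try u_p = A*exp(-2*x). Substituting into the equation and dividing by exp(-2*x) gives A = -1, so u_p = -exp(-2*x).

u = -exp(-2*x) + C1*cos(x)*exp(-x) + C2*exp(-x)*sin(x)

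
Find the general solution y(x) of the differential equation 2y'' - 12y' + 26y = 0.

Divide through by 2: y'' - 6y' + 13y = 0.
Characteristic equation r² - 6r + 13 = 0 has discriminant (-6)² - 4·(13) = -16 < 0, so r = 3 ± 2i.
Hence y_h = C1*cos(2*x)*exp(3*x) + C2*exp(3*x)*sin(2*x).

y = C1*cos(2*x)*exp(3*x) + C2*exp(3*x)*sin(2*x)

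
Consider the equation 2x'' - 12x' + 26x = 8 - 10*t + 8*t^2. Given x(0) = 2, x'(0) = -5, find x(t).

Divide through by 2: x'' - 6x' + 13x = 4 - 5*t + 4*t^2.
Characteristic equation r² - 6r + 13 = 0 has discriminant (-6)² - 4·(13) = -16 < 0, so r = 3 ± 2i.
Hence x_h = C1*cos(2*t)*exp(3*t) + C2*exp(3*t)*sin(2*t).
For the particular solution try x_p = A0 + A1*t + A2*t^2. Substituting and matching coefficients of each power of t gives A0 = 470/2197, A1 = -17/169, A2 = 4/13, so x_p = 470/2197 - 17*t/169 + 4*t^2/13.
General solution: x = 470/2197 - 17*t/169 + 4*t^2/13 + C1*cos(2*t)*exp(3*t) + C2*exp(3*t)*sin(2*t).
Apply the initial conditions: x(0) = 470/2197 + C1 = 2 and x'(0) = -17/169 + 2*C2 + 3*C1 = -5. Solving gives C1 = 3924/2197, C2 = -11268/2197.

x = 470/2197 - 17*t/169 + 4*t**2/13 - 11268*exp(3*t)*sin(2*t)/2197 + 3924*cos(2*t)*exp(3*t)/2197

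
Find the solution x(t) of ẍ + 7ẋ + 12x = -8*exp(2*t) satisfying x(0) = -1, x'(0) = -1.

Characteristic equation r² + 7r + 12 = 0 factors as (r + 4)(r + 3) = 0, so r = -4, -3.
Hence x_h = C1*exp(-4*t) + C2*exp(-3*t).
Try x_p = A*exp(2*t). Substituting into the equation and dividing by exp(2*t) gives A = -4/15, so x_p = -4*exp(2*t)/15.
General solution: x = -4*exp(2*t)/15 + C1*exp(-4*t) + C2*exp(-3*t).
Apply the initial conditions: x(0) = -4/15 + C1 + C2 = -1 and x'(0) = -8/15 - 4*C1 - 3*C2 = -1. Solving gives C1 = 8/3, C2 = -17/5.

x = -17*exp(-3*t)/5 - 4*exp(2*t)/15 + 8*exp(-4*t)/3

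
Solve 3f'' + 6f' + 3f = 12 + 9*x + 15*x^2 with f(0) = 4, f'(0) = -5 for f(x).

Divide through by 3: f'' + 2f' + f = 4 + 3*x + 5*x^2.
Characteristic equation r² + 2r + 1 = 0 has discriminant (2)² - 4·(1) = 0, so r = -1 is a repeated root.
Hence f_h = (C1 + C2*x)*exp(-x).
For the particular solution try f_p = A0 + A1*x + A2*x^2. Substituting and matching coefficients of each power of x gives A0 = 28, A1 = -17, A2 = 5, so f_p = 28 - 17*x + 5*x^2.
General solution: f = 28 - 17*x + 5*x^2 + C1*exp(-x) + C2*x*exp(-x).
Apply the initial conditions: f(0) = 28 + C1 = 4 and f'(0) = -17 + C2 - C1 = -5. Solving gives C1 = -24, C2 = -12.

f = 28 - 24*exp(-x) - 17*x + 5*x**2 - 12*x*exp(-x)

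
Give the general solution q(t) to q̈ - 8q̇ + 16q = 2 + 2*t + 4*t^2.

Characteristic equation r² - 8r + 16 = 0 has discriminant (-8)² - 4·(16) = 0, so r = 4 is a repeated root.
Hence q_h = (C1 + C2*t)*exp(4*t).
For the particular solution try q_p = A0 + A1*t + A2*t^2. Substituting and matching coefficients of each power of t gives A0 = 9/32, A1 = 3/8, A2 = 1/4, so q_p = 9/32 + t^2/4 + 3*t/8.

q = 9/32 + t**2/4 + 3*t/8 + C1*exp(4*t) + C2*t*exp(4*t)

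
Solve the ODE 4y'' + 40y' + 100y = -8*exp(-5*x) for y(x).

y = C1*exp(-5*x) - x**2*exp(-5*x) + C2*x*exp(-5*x)

Divide through by 4: y'' + 10y' + 25y = -2*exp(-5*x).
Characteristic equation r² + 10r + 25 = 0 has discriminant (10)² - 4·(25) = 0, so r = -5 is a repeated root.
Hence y_h = (C1 + C2*x)*exp(-5*x).
Since exp(-5*x) solves the homogeneous equation (r = -5 is a root of multiplicity 2), multiply the trial by x^2. Try y_p = A*x^2*exp(-5*x). Substituting into the equation and dividing by exp(-5*x) gives A = -1, so y_p = -x^2*exp(-5*x).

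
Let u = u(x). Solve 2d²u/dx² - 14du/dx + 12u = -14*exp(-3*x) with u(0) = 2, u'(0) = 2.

Divide through by 2: u'' - 7u' + 6u = -7*exp(-3*x).
Characteristic equation r² - 7r + 6 = 0 factors as (r - 6)(r - 1) = 0, so r = 6, 1.
Hence u_h = C1*exp(6*x) + C2*exp(x).
Try u_p = A*exp(-3*x). Substituting into the equation and dividing by exp(-3*x) gives A = -7/36, so u_p = -7*exp(-3*x)/36.
General solution: u = -7*exp(-3*x)/36 + C1*exp(6*x) + C2*exp(x).
Apply the initial conditions: u(0) = -7/36 + C1 + C2 = 2 and u'(0) = 7/12 + C2 + 6*C1 = 2. Solving gives C1 = -7/45, C2 = 47/20.

u = -7*exp(-3*x)/36 - 7*exp(6*x)/45 + 47*exp(x)/20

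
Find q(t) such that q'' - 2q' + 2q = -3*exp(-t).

q = -3*exp(-t)/5 + C1*cos(t)*exp(t) + C2*exp(t)*sin(t)

Characteristic equation r² - 2r + 2 = 0 has discriminant (-2)² - 4·(2) = -4 < 0, so r = 1 ± i.
Hence q_h = C1*cos(t)*exp(t) + C2*exp(t)*sin(t).
Try q_p = A*exp(-t). Substituting into the equation and dividing by exp(-t) gives A = -3/5, so q_p = -3*exp(-t)/5.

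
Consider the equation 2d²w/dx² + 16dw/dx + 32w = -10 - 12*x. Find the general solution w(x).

Divide through by 2: w'' + 8w' + 16w = -5 - 6*x.
Characteristic equation r² + 8r + 16 = 0 has discriminant (8)² - 4·(16) = 0, so r = -4 is a repeated root.
Hence w_h = (C1 + C2*x)*exp(-4*x).
For the particular solution try w_p = A0 + A1*x. Substituting and matching coefficients of each power of x gives A0 = -1/8, A1 = -3/8, so w_p = -1/8 - 3*x/8.

w = -1/8 - 3*x/8 + C1*exp(-4*x) + C2*x*exp(-4*x)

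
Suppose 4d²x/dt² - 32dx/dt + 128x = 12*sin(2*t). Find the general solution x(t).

x = 3*cos(2*t)/65 + 21*sin(2*t)/260 + C1*cos(4*t)*exp(4*t) + C2*exp(4*t)*sin(4*t)

Divide through by 4: x'' - 8x' + 32x = 3*sin(2*t).
Characteristic equation r² - 8r + 32 = 0 has discriminant (-8)² - 4·(32) = -64 < 0, so r = 4 ± 4i.
Hence x_h = C1*cos(4*t)*exp(4*t) + C2*exp(4*t)*sin(4*t).
Try x_p = A*cos(2*t) + B*sin(2*t). Substituting and equating the coefficients of cos(2t) and sin(2t) gives A = 3/65, B = 21/260, so x_p = 3*cos(2*t)/65 + 21*sin(2*t)/260.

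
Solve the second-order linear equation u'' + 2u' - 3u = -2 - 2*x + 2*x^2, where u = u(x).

u = 2/27 - 2*x**2/3 - 2*x/9 + C1*exp(-3*x) + C2*exp(x)

Characteristic equation r² + 2r - 3 = 0 factors as (r + 3)(r - 1) = 0, so r = -3, 1.
Hence u_h = C1*exp(-3*x) + C2*exp(x).
For the particular solution try u_p = A0 + A1*x + A2*x^2. Substituting and matching coefficients of each power of x gives A0 = 2/27, A1 = -2/9, A2 = -2/3, so u_p = 2/27 - 2*x^2/3 - 2*x/9.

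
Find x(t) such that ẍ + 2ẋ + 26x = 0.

x = C1*cos(5*t)*exp(-t) + C2*exp(-t)*sin(5*t)

Characteristic equation r² + 2r + 26 = 0 has discriminant (2)² - 4·(26) = -100 < 0, so r = -1 ± 5i.
Hence x_h = C1*cos(5*t)*exp(-t) + C2*exp(-t)*sin(5*t).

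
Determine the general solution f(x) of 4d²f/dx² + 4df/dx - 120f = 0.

f = C1*exp(-6*x) + C2*exp(5*x)

Divide through by 4: f'' + f' - 30f = 0.
Characteristic equation r² + r - 30 = 0 factors as (r + 6)(r - 5) = 0, so r = -6, 5.
Hence f_h = C1*exp(-6*x) + C2*exp(5*x).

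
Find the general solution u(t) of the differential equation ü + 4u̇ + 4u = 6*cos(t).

u = 18*cos(t)/25 + 24*sin(t)/25 + C1*exp(-2*t) + C2*t*exp(-2*t)

Characteristic equation r² + 4r + 4 = 0 has discriminant (4)² - 4·(4) = 0, so r = -2 is a repeated root.
Hence u_h = (C1 + C2*t)*exp(-2*t).
Try u_p = A*cos(t) + B*sin(t). Substituting and equating the coefficients of cos(t) and sin(t) gives A = 18/25, B = 24/25, so u_p = 18*cos(t)/25 + 24*sin(t)/25.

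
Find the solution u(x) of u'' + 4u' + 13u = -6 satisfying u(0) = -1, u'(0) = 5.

Characteristic equation r² + 4r + 13 = 0 has discriminant (4)² - 4·(13) = -36 < 0, so r = -2 ± 3i.
Hence u_h = C1*cos(3*x)*exp(-2*x) + C2*exp(-2*x)*sin(3*x).
For the particular solution try u_p = A0. Substituting and matching coefficients of each power of x gives A0 = -6/13, so u_p = -6/13.
General solution: u = -6/13 + C1*cos(3*x)*exp(-2*x) + C2*exp(-2*x)*sin(3*x).
Apply the initial conditions: u(0) = -6/13 + C1 = -1 and u'(0) = -2*C1 + 3*C2 = 5. Solving gives C1 = -7/13, C2 = 17/13.

u = -6/13 - 7*cos(3*x)*exp(-2*x)/13 + 17*exp(-2*x)*sin(3*x)/13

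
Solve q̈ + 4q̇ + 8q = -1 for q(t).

q = -1/8 + C1*cos(2*t)*exp(-2*t) + C2*exp(-2*t)*sin(2*t)

Characteristic equation r² + 4r + 8 = 0 has discriminant (4)² - 4·(8) = -16 < 0, so r = -2 ± 2i.
Hence q_h = C1*cos(2*t)*exp(-2*t) + C2*exp(-2*t)*sin(2*t).
For the particular solution try q_p = A0. Substituting and matching coefficients of each power of t gives A0 = -1/8, so q_p = -1/8.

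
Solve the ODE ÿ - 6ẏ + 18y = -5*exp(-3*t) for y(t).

Characteristic equation r² - 6r + 18 = 0 has discriminant (-6)² - 4·(18) = -36 < 0, so r = 3 ± 3i.
Hence y_h = C1*cos(3*t)*exp(3*t) + C2*exp(3*t)*sin(3*t).
Try y_p = A*exp(-3*t). Substituting into the equation and dividing by exp(-3*t) gives A = -1/9, so y_p = -exp(-3*t)/9.

y = -exp(-3*t)/9 + C1*cos(3*t)*exp(3*t) + C2*exp(3*t)*sin(3*t)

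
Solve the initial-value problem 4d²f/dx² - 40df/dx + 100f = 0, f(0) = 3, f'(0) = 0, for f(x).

Divide through by 4: f'' - 10f' + 25f = 0.
Characteristic equation r² - 10r + 25 = 0 has discriminant (-10)² - 4·(25) = 0, so r = 5 is a repeated root.
Hence f_h = (C1 + C2*x)*exp(5*x).
Apply the initial conditions: f(0) = C1 = 3 and f'(0) = C2 + 5*C1 = 0. Solving gives C1 = 3, C2 = -15.

f = 3*exp(5*x) - 15*x*exp(5*x)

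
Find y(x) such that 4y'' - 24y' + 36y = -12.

Divide through by 4: y'' - 6y' + 9y = -3.
Characteristic equation r² - 6r + 9 = 0 has discriminant (-6)² - 4·(9) = 0, so r = 3 is a repeated root.
Hence y_h = (C1 + C2*x)*exp(3*x).
For the particular solution try y_p = A0. Substituting and matching coefficients of each power of x gives A0 = -1/3, so y_p = -1/3.

y = -1/3 + C1*exp(3*x) + C2*x*exp(3*x)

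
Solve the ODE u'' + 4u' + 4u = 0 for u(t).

Characteristic equation r² + 4r + 4 = 0 has discriminant (4)² - 4·(4) = 0, so r = -2 is a repeated root.
Hence u_h = (C1 + C2*t)*exp(-2*t).

u = C1*exp(-2*t) + C2*t*exp(-2*t)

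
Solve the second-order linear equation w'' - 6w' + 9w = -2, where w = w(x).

w = -2/9 + C1*exp(3*x) + C2*x*exp(3*x)

Characteristic equation r² - 6r + 9 = 0 has discriminant (-6)² - 4·(9) = 0, so r = 3 is a repeated root.
Hence w_h = (C1 + C2*x)*exp(3*x).
For the particular solution try w_p = A0. Substituting and matching coefficients of each power of x gives A0 = -2/9, so w_p = -2/9.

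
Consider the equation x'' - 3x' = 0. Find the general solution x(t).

x = C2 + C1*exp(3*t)

Characteristic equation r² - 3r = 0 factors as (r - 3)r = 0, so r = 3, 0.
Hence x_h = C1*exp(3*t) + C2.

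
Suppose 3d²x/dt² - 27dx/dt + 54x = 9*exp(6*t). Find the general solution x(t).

Divide through by 3: x'' - 9x' + 18x = 3*exp(6*t).
Characteristic equation r² - 9r + 18 = 0 factors as (r - 3)(r - 6) = 0, so r = 3, 6.
Hence x_h = C1*exp(3*t) + C2*exp(6*t).
Since exp(6*t) solves the homogeneous equation (r = 6 is a root of multiplicity 1), multiply the trial by t. Try x_p = A*t*exp(6*t). Substituting into the equation and dividing by exp(6*t) gives A = 1, so x_p = t*exp(6*t).

x = C1*exp(3*t) + C2*exp(6*t) + t*exp(6*t)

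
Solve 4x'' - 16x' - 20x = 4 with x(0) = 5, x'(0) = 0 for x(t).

Divide through by 4: x'' - 4x' - 5x = 1.
Characteristic equation r² - 4r - 5 = 0 factors as (r - 5)(r + 1) = 0, so r = 5, -1.
Hence x_h = C1*exp(5*t) + C2*exp(-t).
For the particular solution try x_p = A0. Substituting and matching coefficients of each power of t gives A0 = -1/5, so x_p = -1/5.
General solution: x = -1/5 + C1*exp(5*t) + C2*exp(-t).
Apply the initial conditions: x(0) = -1/5 + C1 + C2 = 5 and x'(0) = -C2 + 5*C1 = 0. Solving gives C1 = 13/15, C2 = 13/3.

x = -1/5 + 13*exp(-t)/3 + 13*exp(5*t)/15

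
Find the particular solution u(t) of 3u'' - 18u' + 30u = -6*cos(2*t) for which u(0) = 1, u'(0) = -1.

u = -cos(2*t)/15 + 2*sin(2*t)/15 - 67*exp(3*t)*sin(t)/15 + 16*cos(t)*exp(3*t)/15

Divide through by 3: u'' - 6u' + 10u = -2*cos(2*t).
Characteristic equation r² - 6r + 10 = 0 has discriminant (-6)² - 4·(10) = -4 < 0, so r = 3 ± i.
Hence u_h = C1*cos(t)*exp(3*t) + C2*exp(3*t)*sin(t).
Try u_p = A*cos(2*t) + B*sin(2*t). Substituting and equating the coefficients of cos(2t) and sin(2t) gives A = -1/15, B = 2/15, so u_p = -cos(2*t)/15 + 2*sin(2*t)/15.
General solution: u = -cos(2*t)/15 + 2*sin(2*t)/15 + C1*cos(t)*exp(3*t) + C2*exp(3*t)*sin(t).
Apply the initial conditions: u(0) = -1/15 + C1 = 1 and u'(0) = 4/15 + C2 + 3*C1 = -1. Solving gives C1 = 16/15, C2 = -67/15.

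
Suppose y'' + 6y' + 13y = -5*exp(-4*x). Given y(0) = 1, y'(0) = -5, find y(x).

Characteristic equation r² + 6r + 13 = 0 has discriminant (6)² - 4·(13) = -16 < 0, so r = -3 ± 2i.
Hence y_h = C1*cos(2*x)*exp(-3*x) + C2*exp(-3*x)*sin(2*x).
Try y_p = A*exp(-4*x). Substituting into the equation and dividing by exp(-4*x) gives A = -1, so y_p = -exp(-4*x).
General solution: y = -exp(-4*x) + C1*cos(2*x)*exp(-3*x) + C2*exp(-3*x)*sin(2*x).
Apply the initial conditions: y(0) = -1 + C1 = 1 and y'(0) = 4 - 3*C1 + 2*C2 = -5. Solving gives C1 = 2, C2 = -3/2.

y = -exp(-4*x) + 2*cos(2*x)*exp(-3*x) - 3*exp(-3*x)*sin(2*x)/2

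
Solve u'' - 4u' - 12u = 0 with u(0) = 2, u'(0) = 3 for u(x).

Characteristic equation r² - 4r - 12 = 0 factors as (r - 6)(r + 2) = 0, so r = 6, -2.
Hence u_h = C1*exp(6*x) + C2*exp(-2*x).
Apply the initial conditions: u(0) = C1 + C2 = 2 and u'(0) = -2*C2 + 6*C1 = 3. Solving gives C1 = 7/8, C2 = 9/8.

u = 7*exp(6*x)/8 + 9*exp(-2*x)/8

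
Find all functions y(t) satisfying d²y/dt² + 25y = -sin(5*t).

y = C1*cos(5*t) + C2*sin(5*t) + t*cos(5*t)/10

Characteristic equation r² + 25 = 0 has discriminant (0)² - 4·(25) = -100 < 0, so r = ± 5i.
Hence y_h = C1*cos(5*t) + C2*sin(5*t).
Since ±5i are characteristic roots, multiply the trial by t. Try y_p = t*(A*cos(5*t) + B*sin(5*t)). Substituting and equating the coefficients of cos(5t) and sin(5t) gives A = 1/10, B = 0, so y_p = t*cos(5*t)/10.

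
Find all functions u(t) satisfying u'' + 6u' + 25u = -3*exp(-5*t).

Characteristic equation r² + 6r + 25 = 0 has discriminant (6)² - 4·(25) = -64 < 0, so r = -3 ± 4i.
Hence u_h = C1*cos(4*t)*exp(-3*t) + C2*exp(-3*t)*sin(4*t).
Try u_p = A*exp(-5*t). Substituting into the equation and dividing by exp(-5*t) gives A = -3/20, so u_p = -3*exp(-5*t)/20.

u = -3*exp(-5*t)/20 + C1*cos(4*t)*exp(-3*t) + C2*exp(-3*t)*sin(4*t)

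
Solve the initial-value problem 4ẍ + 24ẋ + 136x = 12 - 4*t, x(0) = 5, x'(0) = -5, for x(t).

Divide through by 4: x'' + 6x' + 34x = 3 - t.
Characteristic equation r² + 6r + 34 = 0 has discriminant (6)² - 4·(34) = -100 < 0, so r = -3 ± 5i.
Hence x_h = C1*cos(5*t)*exp(-3*t) + C2*exp(-3*t)*sin(5*t).
For the particular solution try x_p = A0 + A1*t. Substituting and matching coefficients of each power of t gives A0 = 27/289, A1 = -1/34, so x_p = 27/289 - t/34.
General solution: x = 27/289 - t/34 + C1*cos(5*t)*exp(-3*t) + C2*exp(-3*t)*sin(5*t).
Apply the initial conditions: x(0) = 27/289 + C1 = 5 and x'(0) = -1/34 - 3*C1 + 5*C2 = -5. Solving gives C1 = 1418/289, C2 = 1127/578.

x = 27/289 - t/34 + 1127*exp(-3*t)*sin(5*t)/578 + 1418*cos(5*t)*exp(-3*t)/289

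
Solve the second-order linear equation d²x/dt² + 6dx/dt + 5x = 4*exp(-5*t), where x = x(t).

x = C1*exp(-t) + C2*exp(-5*t) - t*exp(-5*t)

Characteristic equation r² + 6r + 5 = 0 factors as (r + 1)(r + 5) = 0, so r = -1, -5.
Hence x_h = C1*exp(-t) + C2*exp(-5*t).
Since exp(-5*t) solves the homogeneous equation (r = -5 is a root of multiplicity 1), multiply the trial by t. Try x_p = A*t*exp(-5*t). Substituting into the equation and dividing by exp(-5*t) gives A = -1, so x_p = -t*exp(-5*t).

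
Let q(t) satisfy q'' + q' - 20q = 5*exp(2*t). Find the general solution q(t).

Characteristic equation r² + r - 20 = 0 factors as (r - 4)(r + 5) = 0, so r = 4, -5.
Hence q_h = C1*exp(4*t) + C2*exp(-5*t).
Try q_p = A*exp(2*t). Substituting into the equation and dividing by exp(2*t) gives A = -5/14, so q_p = -5*exp(2*t)/14.

q = -5*exp(2*t)/14 + C1*exp(4*t) + C2*exp(-5*t)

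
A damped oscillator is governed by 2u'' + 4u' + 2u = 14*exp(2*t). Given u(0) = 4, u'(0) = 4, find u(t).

u = 7*exp(2*t)/9 + 29*exp(-t)/9 + 17*t*exp(-t)/3

Divide through by 2: u'' + 2u' + u = 7*exp(2*t).
Characteristic equation r² + 2r + 1 = 0 has discriminant (2)² - 4·(1) = 0, so r = -1 is a repeated root.
Hence u_h = (C1 + C2*t)*exp(-t).
Try u_p = A*exp(2*t). Substituting into the equation and dividing by exp(2*t) gives A = 7/9, so u_p = 7*exp(2*t)/9.
General solution: u = 7*exp(2*t)/9 + C1*exp(-t) + C2*t*exp(-t).
Apply the initial conditions: u(0) = 7/9 + C1 = 4 and u'(0) = 14/9 + C2 - C1 = 4. Solving gives C1 = 29/9, C2 = 17/3.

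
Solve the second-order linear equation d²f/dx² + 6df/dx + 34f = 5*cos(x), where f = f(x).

f = 2*sin(x)/75 + 11*cos(x)/75 + C1*cos(5*x)*exp(-3*x) + C2*exp(-3*x)*sin(5*x)

Characteristic equation r² + 6r + 34 = 0 has discriminant (6)² - 4·(34) = -100 < 0, so r = -3 ± 5i.
Hence f_h = C1*cos(5*x)*exp(-3*x) + C2*exp(-3*x)*sin(5*x).
Try f_p = A*cos(x) + B*sin(x). Substituting and equating the coefficients of cos(x) and sin(x) gives A = 11/75, B = 2/75, so f_p = 2*sin(x)/75 + 11*cos(x)/75.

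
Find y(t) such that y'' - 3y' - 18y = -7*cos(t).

Characteristic equation r² - 3r - 18 = 0 factors as (r + 3)(r - 6) = 0, so r = -3, 6.
Hence y_h = C1*exp(-3*t) + C2*exp(6*t).
Try y_p = A*cos(t) + B*sin(t). Substituting and equating the coefficients of cos(t) and sin(t) gives A = 133/370, B = 21/370, so y_p = 21*sin(t)/370 + 133*cos(t)/370.

y = 21*sin(t)/370 + 133*cos(t)/370 + C1*exp(-3*t) + C2*exp(6*t)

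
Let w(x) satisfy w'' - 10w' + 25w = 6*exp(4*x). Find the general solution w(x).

w = 6*exp(4*x) + C1*exp(5*x) + C2*x*exp(5*x)

Characteristic equation r² - 10r + 25 = 0 has discriminant (-10)² - 4·(25) = 0, so r = 5 is a repeated root.
Hence w_h = (C1 + C2*x)*exp(5*x).
Try w_p = A*exp(4*x). Substituting into the equation and dividing by exp(4*x) gives A = 6, so w_p = 6*exp(4*x).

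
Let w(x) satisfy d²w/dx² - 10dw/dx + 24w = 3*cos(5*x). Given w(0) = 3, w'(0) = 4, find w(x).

w = -235*exp(6*x)/61 - 150*sin(5*x)/2501 - 3*cos(5*x)/2501 + 281*exp(4*x)/41

Characteristic equation r² - 10r + 24 = 0 factors as (r - 4)(r - 6) = 0, so r = 4, 6.
Hence w_h = C1*exp(4*x) + C2*exp(6*x).
Try w_p = A*cos(5*x) + B*sin(5*x). Substituting and equating the coefficients of cos(5x) and sin(5x) gives A = -3/2501, B = -150/2501, so w_p = -150*sin(5*x)/2501 - 3*cos(5*x)/2501.
General solution: w = -150*sin(5*x)/2501 - 3*cos(5*x)/2501 + C1*exp(4*x) + C2*exp(6*x).
Apply the initial conditions: w(0) = -3/2501 + C1 + C2 = 3 and w'(0) = -750/2501 + 4*C1 + 6*C2 = 4. Solving gives C1 = 281/41, C2 = -235/61.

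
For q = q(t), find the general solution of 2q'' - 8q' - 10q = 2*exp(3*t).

Divide through by 2: q'' - 4q' - 5q = exp(3*t).
Characteristic equation r² - 4r - 5 = 0 factors as (r + 1)(r - 5) = 0, so r = -1, 5.
Hence q_h = C1*exp(-t) + C2*exp(5*t).
Try q_p = A*exp(3*t). Substituting into the equation and dividing by exp(3*t) gives A = -1/8, so q_p = -exp(3*t)/8.

q = -exp(3*t)/8 + C1*exp(-t) + C2*exp(5*t)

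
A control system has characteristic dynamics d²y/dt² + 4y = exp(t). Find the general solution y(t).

Characteristic equation r² + 4 = 0 has discriminant (0)² - 4·(4) = -16 < 0, so r = ± 2i.
Hence y_h = C1*cos(2*t) + C2*sin(2*t).
Try y_p = A*exp(t). Substituting into the equation and dividing by exp(t) gives A = 1/5, so y_p = exp(t)/5.

y = exp(t)/5 + C1*cos(2*t) + C2*sin(2*t)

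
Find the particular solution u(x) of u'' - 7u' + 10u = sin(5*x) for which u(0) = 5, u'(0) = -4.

Characteristic equation r² - 7r + 10 = 0 factors as (r - 2)(r - 5) = 0, so r = 2, 5.
Hence u_h = C1*exp(2*x) + C2*exp(5*x).
Try u_p = A*cos(5*x) + B*sin(5*x). Substituting and equating the coefficients of cos(5x) and sin(5x) gives A = 7/290, B = -3/290, so u_p = -3*sin(5*x)/290 + 7*cos(5*x)/290.
General solution: u = -3*sin(5*x)/290 + 7*cos(5*x)/290 + C1*exp(2*x) + C2*exp(5*x).
Apply the initial conditions: u(0) = 7/290 + C1 + C2 = 5 and u'(0) = -3/58 + 2*C1 + 5*C2 = -4. Solving gives C1 = 836/87, C2 = -139/30.

u = -139*exp(5*x)/30 - 3*sin(5*x)/290 + 7*cos(5*x)/290 + 836*exp(2*x)/87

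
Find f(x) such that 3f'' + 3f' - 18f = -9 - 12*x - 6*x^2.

f = 20/27 + x**2/3 + 7*x/9 + C1*exp(2*x) + C2*exp(-3*x)

Divide through by 3: f'' + f' - 6f = -3 - 4*x - 2*x^2.
Characteristic equation r² + r - 6 = 0 factors as (r - 2)(r + 3) = 0, so r = 2, -3.
Hence f_h = C1*exp(2*x) + C2*exp(-3*x).
For the particular solution try f_p = A0 + A1*x + A2*x^2. Substituting and matching coefficients of each power of x gives A0 = 20/27, A1 = 7/9, A2 = 1/3, so f_p = 20/27 + x^2/3 + 7*x/9.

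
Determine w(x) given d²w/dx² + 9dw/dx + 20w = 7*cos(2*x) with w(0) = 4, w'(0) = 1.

w = -458*exp(-5*x)/29 + 28*cos(2*x)/145 + 63*sin(2*x)/290 + 98*exp(-4*x)/5

Characteristic equation r² + 9r + 20 = 0 factors as (r + 5)(r + 4) = 0, so r = -5, -4.
Hence w_h = C1*exp(-5*x) + C2*exp(-4*x).
Try w_p = A*cos(2*x) + B*sin(2*x). Substituting and equating the coefficients of cos(2x) and sin(2x) gives A = 28/145, B = 63/290, so w_p = 28*cos(2*x)/145 + 63*sin(2*x)/290.
General solution: w = 28*cos(2*x)/145 + 63*sin(2*x)/290 + C1*exp(-5*x) + C2*exp(-4*x).
Apply the initial conditions: w(0) = 28/145 + C1 + C2 = 4 and w'(0) = 63/145 - 5*C1 - 4*C2 = 1. Solving gives C1 = -458/29, C2 = 98/5.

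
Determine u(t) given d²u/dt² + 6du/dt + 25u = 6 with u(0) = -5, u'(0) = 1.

Characteristic equation r² + 6r + 25 = 0 has discriminant (6)² - 4·(25) = -64 < 0, so r = -3 ± 4i.
Hence u_h = C1*cos(4*t)*exp(-3*t) + C2*exp(-3*t)*sin(4*t).
For the particular solution try u_p = A0. Substituting and matching coefficients of each power of t gives A0 = 6/25, so u_p = 6/25.
General solution: u = 6/25 + C1*cos(4*t)*exp(-3*t) + C2*exp(-3*t)*sin(4*t).
Apply the initial conditions: u(0) = 6/25 + C1 = -5 and u'(0) = -3*C1 + 4*C2 = 1. Solving gives C1 = -131/25, C2 = -92/25.

u = 6/25 - 131*cos(4*t)*exp(-3*t)/25 - 92*exp(-3*t)*sin(4*t)/25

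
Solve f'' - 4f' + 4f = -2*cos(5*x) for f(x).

f = 40*sin(5*x)/841 + 42*cos(5*x)/841 + C1*exp(2*x) + C2*x*exp(2*x)

Characteristic equation r² - 4r + 4 = 0 has discriminant (-4)² - 4·(4) = 0, so r = 2 is a repeated root.
Hence f_h = (C1 + C2*x)*exp(2*x).
Try f_p = A*cos(5*x) + B*sin(5*x). Substituting and equating the coefficients of cos(5x) and sin(5x) gives A = 42/841, B = 40/841, so f_p = 40*sin(5*x)/841 + 42*cos(5*x)/841.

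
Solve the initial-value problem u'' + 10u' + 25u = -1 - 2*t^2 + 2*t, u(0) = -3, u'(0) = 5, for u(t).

Characteristic equation r² + 10r + 25 = 0 has discriminant (10)² - 4·(25) = 0, so r = -5 is a repeated root.
Hence u_h = (C1 + C2*t)*exp(-5*t).
For the particular solution try u_p = A0 + A1*t + A2*t^2. Substituting and matching coefficients of each power of t gives A0 = -57/625, A1 = 18/125, A2 = -2/25, so u_p = -57/625 - 2*t^2/25 + 18*t/125.
General solution: u = -57/625 - 2*t^2/25 + 18*t/125 + C1*exp(-5*t) + C2*t*exp(-5*t).
Apply the initial conditions: u(0) = -57/625 + C1 = -3 and u'(0) = 18/125 + C2 - 5*C1 = 5. Solving gives C1 = -1818/625, C2 = -1211/125.

u = -57/625 - 1818*exp(-5*t)/625 - 2*t**2/25 + 18*t/125 - 1211*t*exp(-5*t)/125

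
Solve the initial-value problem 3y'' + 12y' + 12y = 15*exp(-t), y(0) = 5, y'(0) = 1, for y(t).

y = 5*exp(-t) + 6*t*exp(-2*t)

Divide through by 3: y'' + 4y' + 4y = 5*exp(-t).
Characteristic equation r² + 4r + 4 = 0 has discriminant (4)² - 4·(4) = 0, so r = -2 is a repeated root.
Hence y_h = (C1 + C2*t)*exp(-2*t).
Try y_p = A*exp(-t). Substituting into the equation and dividing by exp(-t) gives A = 5, so y_p = 5*exp(-t).
General solution: y = 5*exp(-t) + C1*exp(-2*t) + C2*t*exp(-2*t).
Apply the initial conditions: y(0) = 5 + C1 = 5 and y'(0) = -5 + C2 - 2*C1 = 1. Solving gives C1 = 0, C2 = 6.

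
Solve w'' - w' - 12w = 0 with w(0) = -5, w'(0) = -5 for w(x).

w = -20*exp(4*x)/7 - 15*exp(-3*x)/7

Characteristic equation r² - r - 12 = 0 factors as (r - 4)(r + 3) = 0, so r = 4, -3.
Hence w_h = C1*exp(4*x) + C2*exp(-3*x).
Apply the initial conditions: w(0) = C1 + C2 = -5 and w'(0) = -3*C2 + 4*C1 = -5. Solving gives C1 = -20/7, C2 = -15/7.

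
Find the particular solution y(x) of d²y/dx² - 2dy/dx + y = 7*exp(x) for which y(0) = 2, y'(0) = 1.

y = 2*exp(x) - x*exp(x) + 7*x**2*exp(x)/2

Characteristic equation r² - 2r + 1 = 0 has discriminant (-2)² - 4·(1) = 0, so r = 1 is a repeated root.
Hence y_h = (C1 + C2*x)*exp(x).
Since exp(x) solves the homogeneous equation (r = 1 is a root of multiplicity 2), multiply the trial by x^2. Try y_p = A*x^2*exp(x). Substituting into the equation and dividing by exp(x) gives A = 7/2, so y_p = 7*x^2*exp(x)/2.
General solution: y = C1*exp(x) + 7*x^2*exp(x)/2 + C2*x*exp(x).
Apply the initial conditions: y(0) = C1 = 2 and y'(0) = C1 + C2 = 1. Solving gives C1 = 2, C2 = -1.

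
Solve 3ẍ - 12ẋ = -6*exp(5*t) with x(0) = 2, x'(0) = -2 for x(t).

Divide through by 3: x'' - 4x' = -2*exp(5*t).
Characteristic equation r² - 4r = 0 factors as (r - 4)r = 0, so r = 4, 0.
Hence x_h = C1*exp(4*t) + C2.
Try x_p = A*exp(5*t). Substituting into the equation and dividing by exp(5*t) gives A = -2/5, so x_p = -2*exp(5*t)/5.
General solution: x = C2 - 2*exp(5*t)/5 + C1*exp(4*t).
Apply the initial conditions: x(0) = -2/5 + C1 + C2 = 2 and x'(0) = -2 + 4*C1 = -2. Solving gives C1 = 0, C2 = 12/5.

x = 12/5 - 2*exp(5*t)/5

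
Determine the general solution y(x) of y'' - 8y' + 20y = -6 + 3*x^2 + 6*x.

Characteristic equation r² - 8r + 20 = 0 has discriminant (-8)² - 4·(20) = -16 < 0, so r = 4 ± 2i.
Hence y_h = C1*cos(2*x)*exp(4*x) + C2*exp(4*x)*sin(2*x).
For the particular solution try y_p = A0 + A1*x + A2*x^2. Substituting and matching coefficients of each power of x gives A0 = -147/1000, A1 = 21/50, A2 = 3/20, so y_p = -147/1000 + 3*x^2/20 + 21*x/50.

y = -147/1000 + 3*x**2/20 + 21*x/50 + C1*cos(2*x)*exp(4*x) + C2*exp(4*x)*sin(2*x)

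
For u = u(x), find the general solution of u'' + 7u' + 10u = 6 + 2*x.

u = 23/50 + x/5 + C1*exp(-5*x) + C2*exp(-2*x)

Characteristic equation r² + 7r + 10 = 0 factors as (r + 5)(r + 2) = 0, so r = -5, -2.
Hence u_h = C1*exp(-5*x) + C2*exp(-2*x).
For the particular solution try u_p = A0 + A1*x. Substituting and matching coefficients of each power of x gives A0 = 23/50, A1 = 1/5, so u_p = 23/50 + x/5.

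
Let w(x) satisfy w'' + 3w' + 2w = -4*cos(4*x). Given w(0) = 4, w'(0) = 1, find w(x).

Characteristic equation r² + 3r + 2 = 0 factors as (r + 1)(r + 2) = 0, so r = -1, -2.
Hence w_h = C1*exp(-x) + C2*exp(-2*x).
Try w_p = A*cos(4*x) + B*sin(4*x). Substituting and equating the coefficients of cos(4x) and sin(4x) gives A = 14/85, B = -12/85, so w_p = -12*sin(4*x)/85 + 14*cos(4*x)/85.
General solution: w = -12*sin(4*x)/85 + 14*cos(4*x)/85 + C1*exp(-x) + C2*exp(-2*x).
Apply the initial conditions: w(0) = 14/85 + C1 + C2 = 4 and w'(0) = -48/85 - C1 - 2*C2 = 1. Solving gives C1 = 157/17, C2 = -27/5.

w = -27*exp(-2*x)/5 - 12*sin(4*x)/85 + 14*cos(4*x)/85 + 157*exp(-x)/17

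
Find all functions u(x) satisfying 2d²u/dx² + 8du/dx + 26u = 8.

Divide through by 2: u'' + 4u' + 13u = 4.
Characteristic equation r² + 4r + 13 = 0 has discriminant (4)² - 4·(13) = -36 < 0, so r = -2 ± 3i.
Hence u_h = C1*cos(3*x)*exp(-2*x) + C2*exp(-2*x)*sin(3*x).
For the particular solution try u_p = A0. Substituting and matching coefficients of each power of x gives A0 = 4/13, so u_p = 4/13.

u = 4/13 + C1*cos(3*x)*exp(-2*x) + C2*exp(-2*x)*sin(3*x)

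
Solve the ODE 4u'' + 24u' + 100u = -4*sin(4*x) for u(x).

u = -sin(4*x)/73 + 8*cos(4*x)/219 + C1*cos(4*x)*exp(-3*x) + C2*exp(-3*x)*sin(4*x)

Divide through by 4: u'' + 6u' + 25u = -sin(4*x).
Characteristic equation r² + 6r + 25 = 0 has discriminant (6)² - 4·(25) = -64 < 0, so r = -3 ± 4i.
Hence u_h = C1*cos(4*x)*exp(-3*x) + C2*exp(-3*x)*sin(4*x).
Try u_p = A*cos(4*x) + B*sin(4*x). Substituting and equating the coefficients of cos(4x) and sin(4x) gives A = 8/219, B = -1/73, so u_p = -sin(4*x)/73 + 8*cos(4*x)/219.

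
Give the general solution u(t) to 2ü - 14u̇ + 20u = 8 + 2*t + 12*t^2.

Divide through by 2: u'' - 7u' + 10u = 4 + t + 6*t^2.
Characteristic equation r² - 7r + 10 = 0 factors as (r - 5)(r - 2) = 0, so r = 5, 2.
Hence u_h = C1*exp(5*t) + C2*exp(2*t).
For the particular solution try u_p = A0 + A1*t + A2*t^2. Substituting and matching coefficients of each power of t gives A0 = 469/500, A1 = 47/50, A2 = 3/5, so u_p = 469/500 + 3*t^2/5 + 47*t/50.

u = 469/500 + 3*t**2/5 + 47*t/50 + C1*exp(5*t) + C2*exp(2*t)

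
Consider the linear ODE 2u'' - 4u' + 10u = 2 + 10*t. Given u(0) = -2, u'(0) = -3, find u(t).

u = 3/5 + t - 13*cos(2*t)*exp(t)/5 - 7*exp(t)*sin(2*t)/10

Divide through by 2: u'' - 2u' + 5u = 1 + 5*t.
Characteristic equation r² - 2r + 5 = 0 has discriminant (-2)² - 4·(5) = -16 < 0, so r = 1 ± 2i.
Hence u_h = C1*cos(2*t)*exp(t) + C2*exp(t)*sin(2*t).
For the particular solution try u_p = A0 + A1*t. Substituting and matching coefficients of each power of t gives A0 = 3/5, A1 = 1, so u_p = 3/5 + t.
General solution: u = 3/5 + t + C1*cos(2*t)*exp(t) + C2*exp(t)*sin(2*t).
Apply the initial conditions: u(0) = 3/5 + C1 = -2 and u'(0) = 1 + C1 + 2*C2 = -3. Solving gives C1 = -13/5, C2 = -7/10.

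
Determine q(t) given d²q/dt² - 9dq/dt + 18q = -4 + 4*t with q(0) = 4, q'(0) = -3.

Characteristic equation r² - 9r + 18 = 0 factors as (r - 6)(r - 3) = 0, so r = 6, 3.
Hence q_h = C1*exp(6*t) + C2*exp(3*t).
For the particular solution try q_p = A0 + A1*t. Substituting and matching coefficients of each power of t gives A0 = -1/9, A1 = 2/9, so q_p = -1/9 + 2*t/9.
General solution: q = -1/9 + 2*t/9 + C1*exp(6*t) + C2*exp(3*t).
Apply the initial conditions: q(0) = -1/9 + C1 + C2 = 4 and q'(0) = 2/9 + 3*C2 + 6*C1 = -3. Solving gives C1 = -140/27, C2 = 251/27.

q = -1/9 - 140*exp(6*t)/27 + 2*t/9 + 251*exp(3*t)/27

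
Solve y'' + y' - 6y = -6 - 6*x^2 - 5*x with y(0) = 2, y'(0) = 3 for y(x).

y = 55/36 + x**2 - 8*exp(-3*x)/45 + 7*x/6 + 13*exp(2*x)/20

Characteristic equation r² + r - 6 = 0 factors as (r - 2)(r + 3) = 0, so r = 2, -3.
Hence y_h = C1*exp(2*x) + C2*exp(-3*x).
For the particular solution try y_p = A0 + A1*x + A2*x^2. Substituting and matching coefficients of each power of x gives A0 = 55/36, A1 = 7/6, A2 = 1, so y_p = 55/36 + x^2 + 7*x/6.
General solution: y = 55/36 + x^2 + 7*x/6 + C1*exp(2*x) + C2*exp(-3*x).
Apply the initial conditions: y(0) = 55/36 + C1 + C2 = 2 and y'(0) = 7/6 - 3*C2 + 2*C1 = 3. Solving gives C1 = 13/20, C2 = -8/45.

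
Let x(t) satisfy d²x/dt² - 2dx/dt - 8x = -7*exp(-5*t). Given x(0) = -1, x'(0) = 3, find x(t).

Characteristic equation r² - 2r - 8 = 0 factors as (r - 4)(r + 2) = 0, so r = 4, -2.
Hence x_h = C1*exp(4*t) + C2*exp(-2*t).
Try x_p = A*exp(-5*t). Substituting into the equation and dividing by exp(-5*t) gives A = -7/27, so x_p = -7*exp(-5*t)/27.
General solution: x = -7*exp(-5*t)/27 + C1*exp(4*t) + C2*exp(-2*t).
Apply the initial conditions: x(0) = -7/27 + C1 + C2 = -1 and x'(0) = 35/27 - 2*C2 + 4*C1 = 3. Solving gives C1 = 1/27, C2 = -7/9.

x = -7*exp(-2*t)/9 - 7*exp(-5*t)/27 + exp(4*t)/27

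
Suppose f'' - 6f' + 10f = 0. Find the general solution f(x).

Characteristic equation r² - 6r + 10 = 0 has discriminant (-6)² - 4·(10) = -4 < 0, so r = 3 ± i.
Hence f_h = C1*cos(x)*exp(3*x) + C2*exp(3*x)*sin(x).

f = C1*cos(x)*exp(3*x) + C2*exp(3*x)*sin(x)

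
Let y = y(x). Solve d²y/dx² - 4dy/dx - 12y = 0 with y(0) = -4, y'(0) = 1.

Characteristic equation r² - 4r - 12 = 0 factors as (r + 2)(r - 6) = 0, so r = -2, 6.
Hence y_h = C1*exp(-2*x) + C2*exp(6*x).
Apply the initial conditions: y(0) = C1 + C2 = -4 and y'(0) = -2*C1 + 6*C2 = 1. Solving gives C1 = -25/8, C2 = -7/8.

y = -25*exp(-2*x)/8 - 7*exp(6*x)/8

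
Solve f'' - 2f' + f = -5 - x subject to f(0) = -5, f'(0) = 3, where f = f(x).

Characteristic equation r² - 2r + 1 = 0 has discriminant (-2)² - 4·(1) = 0, so r = 1 is a repeated root.
Hence f_h = (C1 + C2*x)*exp(x).
For the particular solution try f_p = A0 + A1*x. Substituting and matching coefficients of each power of x gives A0 = -7, A1 = -1, so f_p = -7 - x.
General solution: f = -7 - x + C1*exp(x) + C2*x*exp(x).
Apply the initial conditions: f(0) = -7 + C1 = -5 and f'(0) = -1 + C1 + C2 = 3. Solving gives C1 = 2, C2 = 2.

f = -7 - x + 2*exp(x) + 2*x*exp(x)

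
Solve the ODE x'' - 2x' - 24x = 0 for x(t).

Characteristic equation r² - 2r - 24 = 0 factors as (r - 6)(r + 4) = 0, so r = 6, -4.
Hence x_h = C1*exp(6*t) + C2*exp(-4*t).

x = C1*exp(6*t) + C2*exp(-4*t)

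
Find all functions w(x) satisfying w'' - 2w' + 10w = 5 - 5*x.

Characteristic equation r² - 2r + 10 = 0 has discriminant (-2)² - 4·(10) = -36 < 0, so r = 1 ± 3i.
Hence w_h = C1*cos(3*x)*exp(x) + C2*exp(x)*sin(3*x).
For the particular solution try w_p = A0 + A1*x. Substituting and matching coefficients of each power of x gives A0 = 2/5, A1 = -1/2, so w_p = 2/5 - x/2.

w = 2/5 - x/2 + C1*cos(3*x)*exp(x) + C2*exp(x)*sin(3*x)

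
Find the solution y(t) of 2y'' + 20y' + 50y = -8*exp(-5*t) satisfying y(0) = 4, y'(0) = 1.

y = 4*exp(-5*t) - 2*t**2*exp(-5*t) + 21*t*exp(-5*t)

Divide through by 2: y'' + 10y' + 25y = -4*exp(-5*t).
Characteristic equation r² + 10r + 25 = 0 has discriminant (10)² - 4·(25) = 0, so r = -5 is a repeated root.
Hence y_h = (C1 + C2*t)*exp(-5*t).
Since exp(-5*t) solves the homogeneous equation (r = -5 is a root of multiplicity 2), multiply the trial by t^2. Try y_p = A*t^2*exp(-5*t). Substituting into the equation and dividing by exp(-5*t) gives A = -2, so y_p = -2*t^2*exp(-5*t).
General solution: y = C1*exp(-5*t) - 2*t^2*exp(-5*t) + C2*t*exp(-5*t).
Apply the initial conditions: y(0) = C1 = 4 and y'(0) = C2 - 5*C1 = 1. Solving gives C1 = 4, C2 = 21.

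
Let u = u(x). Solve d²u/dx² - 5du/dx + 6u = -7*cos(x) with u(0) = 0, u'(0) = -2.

u = -41*exp(3*x)/10 - 7*cos(x)/10 + 7*sin(x)/10 + 24*exp(2*x)/5

Characteristic equation r² - 5r + 6 = 0 factors as (r - 3)(r - 2) = 0, so r = 3, 2.
Hence u_h = C1*exp(3*x) + C2*exp(2*x).
Try u_p = A*cos(x) + B*sin(x). Substituting and equating the coefficients of cos(x) and sin(x) gives A = -7/10, B = 7/10, so u_p = -7*cos(x)/10 + 7*sin(x)/10.
General solution: u = -7*cos(x)/10 + 7*sin(x)/10 + C1*exp(3*x) + C2*exp(2*x).
Apply the initial conditions: u(0) = -7/10 + C1 + C2 = 0 and u'(0) = 7/10 + 2*C2 + 3*C1 = -2. Solving gives C1 = -41/10, C2 = 24/5.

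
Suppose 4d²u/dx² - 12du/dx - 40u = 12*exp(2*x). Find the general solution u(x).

Divide through by 4: u'' - 3u' - 10u = 3*exp(2*x).
Characteristic equation r² - 3r - 10 = 0 factors as (r + 2)(r - 5) = 0, so r = -2, 5.
Hence u_h = C1*exp(-2*x) + C2*exp(5*x).
Try u_p = A*exp(2*x). Substituting into the equation and dividing by exp(2*x) gives A = -1/4, so u_p = -exp(2*x)/4.

u = -exp(2*x)/4 + C1*exp(-2*x) + C2*exp(5*x)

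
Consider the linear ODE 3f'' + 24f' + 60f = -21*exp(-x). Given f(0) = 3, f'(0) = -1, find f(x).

f = -7*exp(-x)/13 + 46*cos(2*x)*exp(-4*x)/13 + 82*exp(-4*x)*sin(2*x)/13

Divide through by 3: f'' + 8f' + 20f = -7*exp(-x).
Characteristic equation r² + 8r + 20 = 0 has discriminant (8)² - 4·(20) = -16 < 0, so r = -4 ± 2i.
Hence f_h = C1*cos(2*x)*exp(-4*x) + C2*exp(-4*x)*sin(2*x).
Try f_p = A*exp(-x). Substituting into the equation and dividing by exp(-x) gives A = -7/13, so f_p = -7*exp(-x)/13.
General solution: f = -7*exp(-x)/13 + C1*cos(2*x)*exp(-4*x) + C2*exp(-4*x)*sin(2*x).
Apply the initial conditions: f(0) = -7/13 + C1 = 3 and f'(0) = 7/13 - 4*C1 + 2*C2 = -1. Solving gives C1 = 46/13, C2 = 82/13.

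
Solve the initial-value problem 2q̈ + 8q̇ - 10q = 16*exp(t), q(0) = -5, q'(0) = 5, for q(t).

Divide through by 2: q'' + 4q' - 5q = 8*exp(t).
Characteristic equation r² + 4r - 5 = 0 factors as (r + 5)(r - 1) = 0, so r = -5, 1.
Hence q_h = C1*exp(-5*t) + C2*exp(t).
Since exp(t) solves the homogeneous equation (r = 1 is a root of multiplicity 1), multiply the trial by t. Try q_p = A*t*exp(t). Substituting into the equation and dividing by exp(t) gives A = 4/3, so q_p = 4*t*exp(t)/3.
General solution: q = C1*exp(-5*t) + C2*exp(t) + 4*t*exp(t)/3.
Apply the initial conditions: q(0) = C1 + C2 = -5 and q'(0) = 4/3 + C2 - 5*C1 = 5. Solving gives C1 = -13/9, C2 = -32/9.

q = -32*exp(t)/9 - 13*exp(-5*t)/9 + 4*t*exp(t)/3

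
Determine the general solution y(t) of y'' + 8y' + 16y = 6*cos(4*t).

Characteristic equation r² + 8r + 16 = 0 has discriminant (8)² - 4·(16) = 0, so r = -4 is a repeated root.
Hence y_h = (C1 + C2*t)*exp(-4*t).
Try y_p = A*cos(4*t) + B*sin(4*t). Substituting and equating the coefficients of cos(4t) and sin(4t) gives A = 0, B = 3/16, so y_p = 3*sin(4*t)/16.

y = 3*sin(4*t)/16 + C1*exp(-4*t) + C2*t*exp(-4*t)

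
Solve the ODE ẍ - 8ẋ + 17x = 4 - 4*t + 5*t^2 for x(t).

Characteristic equation r² - 8r + 17 = 0 has discriminant (-8)² - 4·(17) = -4 < 0, so r = 4 ± i.
Hence x_h = C1*cos(t)*exp(4*t) + C2*exp(4*t)*sin(t).
For the particular solution try x_p = A0 + A1*t + A2*t^2. Substituting and matching coefficients of each power of t gives A0 = 1082/4913, A1 = 12/289, A2 = 5/17, so x_p = 1082/4913 + 5*t^2/17 + 12*t/289.

x = 1082/4913 + 5*t**2/17 + 12*t/289 + C1*cos(t)*exp(4*t) + C2*exp(4*t)*sin(t)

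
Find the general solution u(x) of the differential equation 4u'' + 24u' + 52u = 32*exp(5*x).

Divide through by 4: u'' + 6u' + 13u = 8*exp(5*x).
Characteristic equation r² + 6r + 13 = 0 has discriminant (6)² - 4·(13) = -16 < 0, so r = -3 ± 2i.
Hence u_h = C1*cos(2*x)*exp(-3*x) + C2*exp(-3*x)*sin(2*x).
Try u_p = A*exp(5*x). Substituting into the equation and dividing by exp(5*x) gives A = 2/17, so u_p = 2*exp(5*x)/17.

u = 2*exp(5*x)/17 + C1*cos(2*x)*exp(-3*x) + C2*exp(-3*x)*sin(2*x)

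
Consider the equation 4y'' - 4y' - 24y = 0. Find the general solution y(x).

y = C1*exp(3*x) + C2*exp(-2*x)

Divide through by 4: y'' - y' - 6y = 0.
Characteristic equation r² - r - 6 = 0 factors as (r - 3)(r + 2) = 0, so r = 3, -2.
Hence y_h = C1*exp(3*x) + C2*exp(-2*x).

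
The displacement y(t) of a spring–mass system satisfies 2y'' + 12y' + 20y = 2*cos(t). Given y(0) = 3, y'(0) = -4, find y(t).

Divide through by 2: y'' + 6y' + 10y = cos(t).
Characteristic equation r² + 6r + 10 = 0 has discriminant (6)² - 4·(10) = -4 < 0, so r = -3 ± i.
Hence y_h = C1*cos(t)*exp(-3*t) + C2*exp(-3*t)*sin(t).
Try y_p = A*cos(t) + B*sin(t). Substituting and equating the coefficients of cos(t) and sin(t) gives A = 1/13, B = 2/39, so y_p = cos(t)/13 + 2*sin(t)/39.
General solution: y = cos(t)/13 + 2*sin(t)/39 + C1*cos(t)*exp(-3*t) + C2*exp(-3*t)*sin(t).
Apply the initial conditions: y(0) = 1/13 + C1 = 3 and y'(0) = 2/39 + C2 - 3*C1 = -4. Solving gives C1 = 38/13, C2 = 184/39.

y = cos(t)/13 + 2*sin(t)/39 + 38*cos(t)*exp(-3*t)/13 + 184*exp(-3*t)*sin(t)/39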